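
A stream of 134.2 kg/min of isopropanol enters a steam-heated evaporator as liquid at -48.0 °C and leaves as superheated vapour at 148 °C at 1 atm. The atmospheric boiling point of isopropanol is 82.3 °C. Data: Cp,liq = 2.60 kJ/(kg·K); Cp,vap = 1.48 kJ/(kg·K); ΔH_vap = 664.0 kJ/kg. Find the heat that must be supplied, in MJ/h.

Q = 8860 MJ/h

liquid -48.0→82.3 °C: 338.78 kJ/kg
vaporisation at 82.3 °C: 664 kJ/kg
vapour 82.3→148 °C: 97.236 kJ/kg
Δh = 338.78 + 664 + 97.236 = 1100 kJ/kg
Q = ṁ·Δh = 134.2 kg/min × 1100 kJ/kg = 147620 kJ/min
|Q| = 2460.4 kW = 8857.3 MJ/h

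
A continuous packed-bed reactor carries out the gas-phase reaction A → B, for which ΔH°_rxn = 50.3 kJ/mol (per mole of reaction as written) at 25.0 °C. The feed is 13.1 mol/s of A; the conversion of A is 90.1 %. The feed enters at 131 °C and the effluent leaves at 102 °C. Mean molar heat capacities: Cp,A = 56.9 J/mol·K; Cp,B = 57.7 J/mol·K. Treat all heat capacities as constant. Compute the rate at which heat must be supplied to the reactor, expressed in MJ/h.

Q_in = 2060 MJ/h

Extent of reaction ξ = 0.901 × 13.1 = 11.803 mol/s
Reaction term: ξ·ΔH°_rxn = 11.803 × 50.3 = 593.7 kJ/s
Sensible, feed 131→25 °C: -79.011 kJ/s
Outlet flows (mol/s): A 1.2969, B 11.803
Sensible, products 25→102 °C: 58.122 kJ/s
Q = ΔH = 572.81 kJ/s = 572.81 kW
Heat supplied = 2062.1 MJ/h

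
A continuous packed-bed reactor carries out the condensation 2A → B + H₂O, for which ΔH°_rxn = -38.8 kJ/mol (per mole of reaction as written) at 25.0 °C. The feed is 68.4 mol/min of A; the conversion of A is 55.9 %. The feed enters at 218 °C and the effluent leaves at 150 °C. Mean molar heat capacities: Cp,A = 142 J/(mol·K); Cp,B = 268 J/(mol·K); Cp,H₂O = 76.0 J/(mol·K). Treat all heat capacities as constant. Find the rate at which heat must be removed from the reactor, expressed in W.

Q_out = 21000 W

Extent of reaction ξ = 0.559 × 68.4 / 2 = 19.118 mol/min
Reaction term: ξ·ΔH°_rxn = 19.118 × -38.8 = -741.77 kJ/min
Sensible, feed 218→25 °C: -1874.6 kJ/min
Outlet flows (mol/min): A 30.164, B 19.118, H₂O 19.118
Sensible, products 25→150 °C: 1357.5 kJ/min
Q = ΔH = -1258.9 kJ/min = -20.981 kW
Heat removed = 20981 W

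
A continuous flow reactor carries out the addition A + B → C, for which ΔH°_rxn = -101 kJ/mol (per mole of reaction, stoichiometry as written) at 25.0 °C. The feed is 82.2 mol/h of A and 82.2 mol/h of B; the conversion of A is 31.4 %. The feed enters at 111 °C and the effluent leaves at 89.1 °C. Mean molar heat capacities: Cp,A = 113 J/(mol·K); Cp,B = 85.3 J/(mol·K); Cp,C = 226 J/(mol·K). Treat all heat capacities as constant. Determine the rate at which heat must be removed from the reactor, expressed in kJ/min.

Q_out = 48.6 kJ/min

Extent of reaction ξ = 0.314 × 82.2 = 25.811 mol/h
Reaction term: ξ·ΔH°_rxn = 25.811 × -101 = -2606.9 kJ/h
Sensible, feed 111→25 °C: -1401.8 kJ/h
Outlet flows (mol/h): A 56.389, B 56.389, C 25.811
Sensible, products 25→89.1 °C: 1090.7 kJ/h
Q = ΔH = -2918 kJ/h = -0.81057 kW
Heat removed = 48.634 kJ/min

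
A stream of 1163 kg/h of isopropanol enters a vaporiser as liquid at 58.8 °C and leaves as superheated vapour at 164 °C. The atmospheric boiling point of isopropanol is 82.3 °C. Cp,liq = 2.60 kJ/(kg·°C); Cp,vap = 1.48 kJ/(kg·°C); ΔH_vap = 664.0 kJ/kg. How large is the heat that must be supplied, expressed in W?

liquid 58.8→82.3 °C: 61.1 kJ/kg
vaporisation at 82.3 °C: 664 kJ/kg
vapour 82.3→164 °C: 120.92 kJ/kg
Δh = 61.1 + 664 + 120.92 = 846.02 kJ/kg
Q = ṁ·Δh = 1163 kg/h × 846.02 kJ/kg = 983920 kJ/h
|Q| = 273.31 kW = 273310 W

Q = 273000 W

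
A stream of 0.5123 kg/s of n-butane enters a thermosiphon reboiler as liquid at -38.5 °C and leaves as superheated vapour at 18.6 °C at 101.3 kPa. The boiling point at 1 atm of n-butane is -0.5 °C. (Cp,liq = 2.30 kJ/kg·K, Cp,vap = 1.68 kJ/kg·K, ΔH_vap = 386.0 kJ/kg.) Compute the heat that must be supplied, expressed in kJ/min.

liquid -38.5→-0.5 °C: 87.4 kJ/kg
vaporisation at -0.5 °C: 386 kJ/kg
vapour -0.5→18.6 °C: 32.088 kJ/kg
Δh = 87.4 + 386 + 32.088 = 505.49 kJ/kg
Q = ṁ·Δh = 0.5123 kg/s × 505.49 kJ/kg = 258.96 kJ/s
|Q| = 258.96 kW = 15538 kJ/min

Q = 15500 kJ/min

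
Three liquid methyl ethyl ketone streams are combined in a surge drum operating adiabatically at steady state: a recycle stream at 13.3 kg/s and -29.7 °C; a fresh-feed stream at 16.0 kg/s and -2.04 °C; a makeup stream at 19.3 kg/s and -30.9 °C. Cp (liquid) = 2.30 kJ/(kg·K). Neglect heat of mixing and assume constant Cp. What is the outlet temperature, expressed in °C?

Energy balance with Q = 0: Σ ṁᵢCp,ᵢ(T_out − Tᵢ) = 0
Σ ṁᵢCp,ᵢTᵢ = 13.3×2.30×-29.7 + 16.0×2.30×-2.04 + 19.3×2.30×-30.9 = -2355.2
Σ ṁᵢCp,ᵢ = 13.3×2.30 + 16.0×2.30 + 19.3×2.30 = 111.78
T_out = -2355.2 / 111.78 = -21.07 °C

T_out = -21.1 °C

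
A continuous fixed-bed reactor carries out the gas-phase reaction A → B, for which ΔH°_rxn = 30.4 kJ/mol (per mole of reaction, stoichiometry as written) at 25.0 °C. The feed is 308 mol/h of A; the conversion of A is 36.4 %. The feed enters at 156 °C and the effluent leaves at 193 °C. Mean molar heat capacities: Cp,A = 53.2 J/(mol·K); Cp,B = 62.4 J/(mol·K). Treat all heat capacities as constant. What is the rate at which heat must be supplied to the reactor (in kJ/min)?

Q_in = 69.8 kJ/min

Extent of reaction ξ = 0.364 × 308 = 112.11 mol/h
Reaction term: ξ·ΔH°_rxn = 112.11 × 30.4 = 3408.2 kJ/h
Sensible, feed 156→25 °C: -2146.5 kJ/h
Outlet flows (mol/h): A 195.89, B 112.11
Sensible, products 25→193 °C: 2926.1 kJ/h
Q = ΔH = 4187.8 kJ/h = 1.1633 kW
Heat supplied = 69.796 kJ/min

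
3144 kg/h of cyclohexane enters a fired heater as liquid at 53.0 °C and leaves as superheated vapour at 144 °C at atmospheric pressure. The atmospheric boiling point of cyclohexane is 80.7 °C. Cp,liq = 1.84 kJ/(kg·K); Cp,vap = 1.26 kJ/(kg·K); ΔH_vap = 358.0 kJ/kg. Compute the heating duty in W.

Q = 427000 W

liquid 53.0→80.7 °C: 50.968 kJ/kg
vaporisation at 80.7 °C: 358 kJ/kg
vapour 80.7→144 °C: 79.758 kJ/kg
Δh = 50.968 + 358 + 79.758 = 488.73 kJ/kg
Q = ṁ·Δh = 3144 kg/h × 488.73 kJ/kg = 1.5366e+06 kJ/h
|Q| = 426.82 kW = 426820 W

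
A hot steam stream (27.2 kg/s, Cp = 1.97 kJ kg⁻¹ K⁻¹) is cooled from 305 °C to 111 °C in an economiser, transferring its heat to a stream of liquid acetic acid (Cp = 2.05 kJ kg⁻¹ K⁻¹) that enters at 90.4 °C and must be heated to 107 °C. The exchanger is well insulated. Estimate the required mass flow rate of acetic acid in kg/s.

Heat released by hot stream: Q = 27.2 × 1.97 × (305 − 111) = 10395 kJ/s
Energy balance on cold side (adiabatic exchanger): Q = ṁ_c·Cp_c·(T_c,out − T_c,in)
ṁ_c = 10395 / [2.05 × (107 − 90.4)] = 305.47 kg/s

ṁ_c = 305 kg/s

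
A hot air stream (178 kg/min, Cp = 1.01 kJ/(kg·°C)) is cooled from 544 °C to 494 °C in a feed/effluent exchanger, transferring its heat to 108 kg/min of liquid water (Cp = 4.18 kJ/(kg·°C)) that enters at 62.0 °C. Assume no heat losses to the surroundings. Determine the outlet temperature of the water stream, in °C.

T_c,out = 81.9 °C

Heat released by hot stream: Q = 178 × 1.01 × (544 − 494) = 8989 kJ/min
Energy balance on cold side (adiabatic exchanger): Q = ṁ_c·Cp_c·(T_c,out − T_c,in)
T_c,out = 62.0 + 8989/(108 × 4.18) = 81.912 °C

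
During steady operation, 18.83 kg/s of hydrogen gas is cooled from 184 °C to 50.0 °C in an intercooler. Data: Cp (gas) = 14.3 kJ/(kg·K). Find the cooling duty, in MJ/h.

Q_c = 130000 MJ/h

Q = ṁ·Cp·ΔT = 18.83 × 14.3 × (50.0 − 184) = -36082 kJ/s
Cooling duty = 129900 MJ/h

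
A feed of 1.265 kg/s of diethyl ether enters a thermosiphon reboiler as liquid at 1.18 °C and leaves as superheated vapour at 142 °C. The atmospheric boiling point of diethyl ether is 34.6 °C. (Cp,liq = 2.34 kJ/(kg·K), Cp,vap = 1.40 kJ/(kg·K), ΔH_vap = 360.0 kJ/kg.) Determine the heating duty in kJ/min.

Q = 44700 kJ/min

liquid 1.18→34.6 °C: 78.203 kJ/kg
vaporisation at 34.6 °C: 360 kJ/kg
vapour 34.6→142 °C: 150.36 kJ/kg
Δh = 78.203 + 360 + 150.36 = 588.56 kJ/kg
Q = ṁ·Δh = 1.265 kg/s × 588.56 kJ/kg = 744.53 kJ/s
|Q| = 744.53 kW = 44672 kJ/min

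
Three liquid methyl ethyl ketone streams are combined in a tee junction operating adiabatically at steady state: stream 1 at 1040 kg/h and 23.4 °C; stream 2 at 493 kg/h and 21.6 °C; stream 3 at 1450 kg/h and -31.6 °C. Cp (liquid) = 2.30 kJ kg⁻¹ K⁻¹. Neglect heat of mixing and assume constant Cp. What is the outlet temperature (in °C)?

T_out = -3.63 °C

Adiabatic, steady state ⇒ Σ ṁᵢCp,ᵢ(T_out − Tᵢ) = 0
Σ ṁᵢCp,ᵢTᵢ = 1040×2.30×23.4 + 493×2.30×21.6 + 1450×2.30×-31.6 = -24921
Σ ṁᵢCp,ᵢ = 1040×2.30 + 493×2.30 + 1450×2.30 = 6860.9
T_out = -24921 / 6860.9 = -3.6323 °C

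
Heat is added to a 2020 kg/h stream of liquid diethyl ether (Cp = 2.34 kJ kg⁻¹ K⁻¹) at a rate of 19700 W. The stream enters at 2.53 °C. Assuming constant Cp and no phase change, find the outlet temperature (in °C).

T_out = 17.5 °C

Q = 19700 W = 70920 kJ/h
ΔT = Q/(ṁ·Cp) = 70920/(2020×2.34) = 15.004 K
T_out = 2.53 + 15.004 = 17.534 °C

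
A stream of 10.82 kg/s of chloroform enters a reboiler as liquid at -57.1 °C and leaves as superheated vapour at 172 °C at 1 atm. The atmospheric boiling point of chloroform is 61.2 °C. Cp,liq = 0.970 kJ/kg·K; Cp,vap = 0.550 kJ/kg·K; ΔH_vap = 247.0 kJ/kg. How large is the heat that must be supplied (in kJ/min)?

Q = 274000 kJ/min

liquid -57.1→61.2 °C: 114.75 kJ/kg
vaporisation at 61.2 °C: 247 kJ/kg
vapour 61.2→172 °C: 60.94 kJ/kg
Δh = 114.75 + 247 + 60.94 = 422.69 kJ/kg
Q = ṁ·Δh = 10.82 kg/s × 422.69 kJ/kg = 4573.5 kJ/s
|Q| = 4573.5 kW = 274410 kJ/min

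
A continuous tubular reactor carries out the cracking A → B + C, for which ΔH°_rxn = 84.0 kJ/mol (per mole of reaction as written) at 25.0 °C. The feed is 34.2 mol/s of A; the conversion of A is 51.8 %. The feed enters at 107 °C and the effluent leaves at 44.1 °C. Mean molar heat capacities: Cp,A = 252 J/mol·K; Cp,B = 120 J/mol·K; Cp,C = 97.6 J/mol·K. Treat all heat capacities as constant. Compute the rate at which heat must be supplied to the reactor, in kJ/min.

Extent of reaction ξ = 0.518 × 34.2 = 17.716 mol/s
Reaction term: ξ·ΔH°_rxn = 17.716 × 84.0 = 1488.1 kJ/s
Sensible, feed 107→25 °C: -706.71 kJ/s
Outlet flows (mol/s): A 16.484, B 17.716, C 17.716
Sensible, products 25→44.1 °C: 152.97 kJ/s
Q = ΔH = 934.37 kJ/s = 934.37 kW
Heat supplied = 56062 kJ/min

Q_in = 56100 kJ/min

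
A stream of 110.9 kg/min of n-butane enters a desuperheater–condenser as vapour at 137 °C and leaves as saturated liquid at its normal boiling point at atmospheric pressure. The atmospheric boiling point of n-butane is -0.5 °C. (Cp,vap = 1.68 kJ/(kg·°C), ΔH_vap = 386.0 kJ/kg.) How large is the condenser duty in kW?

Q_c = 1140 kW

vapour 137→-0.5 °C: -231 kJ/kg
condensation at -0.5 °C: -386 kJ/kg
Δh = -231 + -386 = -617 kJ/kg
Q = ṁ·Δh = 110.9 kg/min × -617 kJ/kg = -68425 kJ/min
|Q| = 1140.4 kW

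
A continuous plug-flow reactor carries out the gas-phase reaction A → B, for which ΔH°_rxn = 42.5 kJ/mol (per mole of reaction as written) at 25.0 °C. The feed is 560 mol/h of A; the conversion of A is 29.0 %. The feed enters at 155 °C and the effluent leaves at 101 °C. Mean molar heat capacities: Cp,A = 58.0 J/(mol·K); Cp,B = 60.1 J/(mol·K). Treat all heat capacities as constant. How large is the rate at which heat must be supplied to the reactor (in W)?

Q_in = 1440 W

Extent of reaction ξ = 0.290 × 560 = 162.4 mol/h
Reaction term: ξ·ΔH°_rxn = 162.4 × 42.5 = 6902 kJ/h
Sensible, feed 155→25 °C: -4222.4 kJ/h
Outlet flows (mol/h): A 397.6, B 162.4
Sensible, products 25→101 °C: 2494.4 kJ/h
Q = ΔH = 5174 kJ/h = 1.4372 kW
Heat supplied = 1437.2 W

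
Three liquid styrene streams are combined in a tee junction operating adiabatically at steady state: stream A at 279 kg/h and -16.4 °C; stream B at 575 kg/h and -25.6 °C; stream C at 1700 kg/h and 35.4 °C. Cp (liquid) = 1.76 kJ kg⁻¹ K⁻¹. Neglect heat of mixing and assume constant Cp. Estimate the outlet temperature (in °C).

T_out = 16.0 °C

Energy balance with Q = 0: Σ ṁᵢCp,ᵢ(T_out − Tᵢ) = 0
T_out = Σ ṁᵢCp,ᵢTᵢ / Σ ṁᵢCp,ᵢ
      = 71957 / 4495 = 16.008 °C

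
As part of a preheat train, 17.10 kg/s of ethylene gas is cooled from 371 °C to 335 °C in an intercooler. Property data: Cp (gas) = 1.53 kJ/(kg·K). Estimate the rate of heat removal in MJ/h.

Q_c = 3390 MJ/h

Q = ṁ·Cp·ΔT = 17.10 × 1.53 × (335 − 371) = -941.87 kJ/s
Cooling duty = 3390.7 MJ/h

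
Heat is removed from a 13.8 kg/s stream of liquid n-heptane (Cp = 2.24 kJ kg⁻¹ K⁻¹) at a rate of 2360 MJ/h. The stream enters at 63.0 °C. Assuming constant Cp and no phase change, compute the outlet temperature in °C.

Q = 2360 MJ/h = 655.56 kJ/s
ΔT = Q/(ṁ·Cp) = 655.56/(13.8×2.24) = 21.207 K
T_out = 63.0 − 21.207 = 41.793 °C

T_out = 41.8 °C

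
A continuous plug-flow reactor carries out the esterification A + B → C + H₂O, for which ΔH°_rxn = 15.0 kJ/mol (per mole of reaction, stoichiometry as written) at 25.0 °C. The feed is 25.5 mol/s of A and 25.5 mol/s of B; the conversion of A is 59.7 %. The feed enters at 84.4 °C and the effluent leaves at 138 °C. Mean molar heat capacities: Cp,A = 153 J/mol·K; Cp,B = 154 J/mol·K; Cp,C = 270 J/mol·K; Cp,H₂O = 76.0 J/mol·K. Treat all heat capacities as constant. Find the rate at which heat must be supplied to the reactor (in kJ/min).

Q_in = 42900 kJ/min

Extent of reaction ξ = 0.597 × 25.5 = 15.223 mol/s
Reaction term: ξ·ΔH°_rxn = 15.223 × 15.0 = 228.35 kJ/s
Sensible, feed 84.4→25 °C: -465.01 kJ/s
Outlet flows (mol/s): A 10.277, B 10.277, C 15.223, H₂O 15.223
Sensible, products 25→138 °C: 951.71 kJ/s
Q = ΔH = 715.05 kJ/s = 715.05 kW
Heat supplied = 42903 kJ/min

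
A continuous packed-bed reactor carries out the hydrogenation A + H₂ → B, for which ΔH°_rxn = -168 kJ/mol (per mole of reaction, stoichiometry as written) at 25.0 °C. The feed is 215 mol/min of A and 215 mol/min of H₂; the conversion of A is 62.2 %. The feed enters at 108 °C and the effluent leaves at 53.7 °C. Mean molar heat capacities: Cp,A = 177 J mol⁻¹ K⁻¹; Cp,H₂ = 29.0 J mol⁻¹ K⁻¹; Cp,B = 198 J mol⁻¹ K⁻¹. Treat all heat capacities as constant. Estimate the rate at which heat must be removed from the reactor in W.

Extent of reaction ξ = 0.622 × 215 = 133.73 mol/min
Reaction term: ξ·ΔH°_rxn = 133.73 × -168 = -22467 kJ/min
Sensible, feed 108→25 °C: -3676.1 kJ/min
Outlet flows (mol/min): A 81.27, H₂ 81.27, B 133.73
Sensible, products 25→53.7 °C: 1240.4 kJ/min
Q = ΔH = -24902 kJ/min = -415.04 kW
Heat removed = 415040 W

Q_out = 415000 W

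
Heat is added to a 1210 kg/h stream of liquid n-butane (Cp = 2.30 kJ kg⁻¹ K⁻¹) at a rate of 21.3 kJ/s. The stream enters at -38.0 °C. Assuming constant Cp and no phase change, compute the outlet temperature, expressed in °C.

T_out = -10.4 °C

Q = 21.3 kJ/s = 76680 kJ/h
ΔT = Q/(ṁ·Cp) = 76680/(1210×2.30) = 27.553 K
T_out = -38.0 + 27.553 = -10.447 °C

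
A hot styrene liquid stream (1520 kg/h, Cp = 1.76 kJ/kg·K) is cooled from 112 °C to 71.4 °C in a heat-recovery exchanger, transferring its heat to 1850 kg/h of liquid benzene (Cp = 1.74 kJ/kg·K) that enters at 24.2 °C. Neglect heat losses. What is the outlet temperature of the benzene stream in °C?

Heat released by hot stream: Q = 1520 × 1.76 × (112 − 71.4) = 108610 kJ/h
Energy balance on cold side (adiabatic exchanger): Q = ṁ_c·Cp_c·(T_c,out − T_c,in)
T_c,out = 24.2 + 108610/(1850 × 1.74) = 57.941 °C

T_c,out = 57.9 °C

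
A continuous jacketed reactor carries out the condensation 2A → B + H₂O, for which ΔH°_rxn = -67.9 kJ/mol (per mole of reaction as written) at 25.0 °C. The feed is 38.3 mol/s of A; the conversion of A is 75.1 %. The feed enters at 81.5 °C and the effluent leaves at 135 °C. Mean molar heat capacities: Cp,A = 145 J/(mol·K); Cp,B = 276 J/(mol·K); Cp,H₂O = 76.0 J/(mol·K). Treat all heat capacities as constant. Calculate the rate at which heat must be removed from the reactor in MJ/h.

Extent of reaction ξ = 0.751 × 38.3 / 2 = 14.382 mol/s
Reaction term: ξ·ΔH°_rxn = 14.382 × -67.9 = -976.51 kJ/s
Sensible, feed 81.5→25 °C: -313.77 kJ/s
Outlet flows (mol/s): A 9.5367, B 14.382, H₂O 14.382
Sensible, products 25→135 °C: 708.97 kJ/s
Q = ΔH = -581.32 kJ/s = -581.32 kW
Heat removed = 2092.7 MJ/h

Q_out = 2090 MJ/h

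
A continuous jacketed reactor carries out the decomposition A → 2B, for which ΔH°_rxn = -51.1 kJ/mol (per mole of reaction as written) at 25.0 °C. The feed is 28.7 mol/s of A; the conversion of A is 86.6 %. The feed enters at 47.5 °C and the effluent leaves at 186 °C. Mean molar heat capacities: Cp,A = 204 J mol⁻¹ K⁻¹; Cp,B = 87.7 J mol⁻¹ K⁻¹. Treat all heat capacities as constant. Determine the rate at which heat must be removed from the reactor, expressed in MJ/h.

Q_out = 2060 MJ/h

Extent of reaction ξ = 0.866 × 28.7 = 24.854 mol/s
Reaction term: ξ·ΔH°_rxn = 24.854 × -51.1 = -1270 kJ/s
Sensible, feed 47.5→25 °C: -131.73 kJ/s
Outlet flows (mol/s): A 3.8458, B 49.708
Sensible, products 25→186 °C: 828.18 kJ/s
Q = ΔH = -573.6 kJ/s = -573.6 kW
Heat removed = 2065 MJ/h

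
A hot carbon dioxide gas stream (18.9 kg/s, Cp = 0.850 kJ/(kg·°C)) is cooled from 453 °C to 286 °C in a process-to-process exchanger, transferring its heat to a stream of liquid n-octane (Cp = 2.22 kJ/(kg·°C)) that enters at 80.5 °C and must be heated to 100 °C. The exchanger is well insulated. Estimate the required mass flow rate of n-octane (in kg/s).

Heat released by hot stream: Q = 18.9 × 0.850 × (453 − 286) = 2682.9 kJ/s
Energy balance on cold side (adiabatic exchanger): Q = ṁ_c·Cp_c·(T_c,out − T_c,in)
ṁ_c = 2682.9 / [2.22 × (100 − 80.5)] = 61.974 kg/s

ṁ_c = 62.0 kg/s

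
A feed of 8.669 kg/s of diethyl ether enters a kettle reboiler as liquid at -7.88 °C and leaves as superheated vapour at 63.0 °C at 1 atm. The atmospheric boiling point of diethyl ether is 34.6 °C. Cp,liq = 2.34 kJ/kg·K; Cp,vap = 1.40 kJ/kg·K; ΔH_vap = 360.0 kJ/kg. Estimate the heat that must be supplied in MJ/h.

liquid -7.88→34.6 °C: 99.403 kJ/kg
vaporisation at 34.6 °C: 360 kJ/kg
vapour 34.6→63.0 °C: 39.76 kJ/kg
Δh = 99.403 + 360 + 39.76 = 499.16 kJ/kg
Q = ṁ·Δh = 8.669 kg/s × 499.16 kJ/kg = 4327.2 kJ/s
|Q| = 4327.2 kW = 15578 MJ/h

Q = 15600 MJ/h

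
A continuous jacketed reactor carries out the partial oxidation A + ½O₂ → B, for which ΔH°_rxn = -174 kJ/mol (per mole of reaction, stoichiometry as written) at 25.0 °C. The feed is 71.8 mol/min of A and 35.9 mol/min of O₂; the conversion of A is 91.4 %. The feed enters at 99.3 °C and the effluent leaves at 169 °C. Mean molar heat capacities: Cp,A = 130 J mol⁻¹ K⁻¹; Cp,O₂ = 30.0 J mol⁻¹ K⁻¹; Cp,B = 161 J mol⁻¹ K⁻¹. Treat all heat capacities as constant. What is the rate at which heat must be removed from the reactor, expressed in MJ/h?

Q_out = 633 MJ/h

Extent of reaction ξ = 0.914 × 71.8 = 65.625 mol/min
Reaction term: ξ·ΔH°_rxn = 65.625 × -174 = -11419 kJ/min
Sensible, feed 99.3→25 °C: -773.54 kJ/min
Outlet flows (mol/min): A 6.1748, O₂ 3.0874, B 65.625
Sensible, products 25→169 °C: 1650.4 kJ/min
Q = ΔH = -10542 kJ/min = -175.7 kW
Heat removed = 632.52 MJ/h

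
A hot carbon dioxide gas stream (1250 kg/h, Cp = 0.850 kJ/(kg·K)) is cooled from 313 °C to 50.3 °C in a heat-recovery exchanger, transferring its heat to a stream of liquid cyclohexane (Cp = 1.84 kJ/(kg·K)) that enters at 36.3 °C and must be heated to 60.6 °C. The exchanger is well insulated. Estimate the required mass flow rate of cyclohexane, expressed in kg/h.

Heat released by hot stream: Q = 1250 × 0.850 × (313 − 50.3) = 279120 kJ/h
Energy balance on cold side (adiabatic exchanger): Q = ṁ_c·Cp_c·(T_c,out − T_c,in)
ṁ_c = 279120 / [1.84 × (60.6 − 36.3)] = 6242.6 kg/h

ṁ_c = 6240 kg/h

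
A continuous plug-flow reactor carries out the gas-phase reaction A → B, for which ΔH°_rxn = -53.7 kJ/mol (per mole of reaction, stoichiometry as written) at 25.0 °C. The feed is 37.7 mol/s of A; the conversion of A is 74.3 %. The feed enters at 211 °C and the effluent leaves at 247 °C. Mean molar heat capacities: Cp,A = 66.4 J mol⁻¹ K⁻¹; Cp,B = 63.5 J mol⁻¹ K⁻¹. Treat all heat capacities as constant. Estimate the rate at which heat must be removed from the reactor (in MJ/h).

Q_out = 5160 MJ/h

Extent of reaction ξ = 0.743 × 37.7 = 28.011 mol/s
Reaction term: ξ·ΔH°_rxn = 28.011 × -53.7 = -1504.2 kJ/s
Sensible, feed 211→25 °C: -465.61 kJ/s
Outlet flows (mol/s): A 9.6889, B 28.011
Sensible, products 25→247 °C: 537.69 kJ/s
Q = ΔH = -1432.1 kJ/s = -1432.1 kW
Heat removed = 5155.6 MJ/h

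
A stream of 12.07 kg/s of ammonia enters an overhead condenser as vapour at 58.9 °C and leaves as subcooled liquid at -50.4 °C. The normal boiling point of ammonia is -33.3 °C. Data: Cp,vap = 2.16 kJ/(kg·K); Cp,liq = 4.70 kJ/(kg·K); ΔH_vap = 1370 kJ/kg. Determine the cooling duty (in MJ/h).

Q_c = 71700 MJ/h

vapour 58.9→-33.3 °C: -199.15 kJ/kg
condensation at -33.3 °C: -1370 kJ/kg
liquid -33.3→-50.4 °C: -80.37 kJ/kg
Δh = -199.15 + -1370 + -80.37 = -1649.5 kJ/kg
Q = ṁ·Δh = 12.07 kg/s × -1649.5 kJ/kg = -19910 kJ/s
|Q| = 19910 kW = 71675 MJ/h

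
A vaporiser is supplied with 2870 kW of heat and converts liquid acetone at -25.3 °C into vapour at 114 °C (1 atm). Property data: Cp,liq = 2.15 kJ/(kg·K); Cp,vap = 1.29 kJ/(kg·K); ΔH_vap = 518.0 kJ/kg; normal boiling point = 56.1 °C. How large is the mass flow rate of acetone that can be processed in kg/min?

Δh = 2.15×(56.1−-25.3) + 518.0 + 1.29×(114−56.1) = 767.7 kJ/kg
Q = 2870 kW = 2870 kJ/s = 172200 kJ/min
ṁ = Q/Δh = 172200 / 767.7 = 224.31 kg/min

ṁ = 224 kg/min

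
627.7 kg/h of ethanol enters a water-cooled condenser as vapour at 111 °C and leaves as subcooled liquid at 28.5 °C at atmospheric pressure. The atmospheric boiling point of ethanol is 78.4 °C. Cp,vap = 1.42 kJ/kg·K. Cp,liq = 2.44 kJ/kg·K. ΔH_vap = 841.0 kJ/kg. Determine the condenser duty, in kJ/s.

Q_c = 176 kJ/s

vapour 111→78.4 °C: -46.292 kJ/kg
condensation at 78.4 °C: -841 kJ/kg
liquid 78.4→28.5 °C: -121.76 kJ/kg
Δh = -46.292 + -841 + -121.76 = -1009 kJ/kg
Q = ṁ·Δh = 627.7 kg/h × -1009 kJ/kg = -633380 kJ/h
|Q| = 175.94 kW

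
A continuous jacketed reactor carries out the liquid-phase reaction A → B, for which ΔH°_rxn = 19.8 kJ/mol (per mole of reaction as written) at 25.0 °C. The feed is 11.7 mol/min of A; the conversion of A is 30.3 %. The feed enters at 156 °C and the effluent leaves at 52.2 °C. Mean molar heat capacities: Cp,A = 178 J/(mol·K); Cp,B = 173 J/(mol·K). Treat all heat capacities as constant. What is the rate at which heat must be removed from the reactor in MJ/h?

Extent of reaction ξ = 0.303 × 11.7 = 3.5451 mol/min
Reaction term: ξ·ΔH°_rxn = 3.5451 × 19.8 = 70.193 kJ/min
Sensible, feed 156→25 °C: -272.82 kJ/min
Outlet flows (mol/min): A 8.1549, B 3.5451
Sensible, products 25→52.2 °C: 56.165 kJ/min
Q = ΔH = -146.46 kJ/min = -2.4411 kW
Heat removed = 8.7878 MJ/h

Q_out = 8.79 MJ/h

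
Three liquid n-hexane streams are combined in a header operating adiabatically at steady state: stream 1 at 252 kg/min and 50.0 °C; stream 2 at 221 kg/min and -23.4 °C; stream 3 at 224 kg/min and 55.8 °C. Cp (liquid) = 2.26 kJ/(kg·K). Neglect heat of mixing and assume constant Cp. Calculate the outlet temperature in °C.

T_out = 28.6 °C

Energy balance with Q = 0: Σ ṁᵢCp,ᵢ(T_out − Tᵢ) = 0
Σ ṁᵢCp,ᵢTᵢ = 252×2.26×50.0 + 221×2.26×-23.4 + 224×2.26×55.8 = 45037
Σ ṁᵢCp,ᵢ = 252×2.26 + 221×2.26 + 224×2.26 = 1575.2
T_out = 45037 / 1575.2 = 28.591 °C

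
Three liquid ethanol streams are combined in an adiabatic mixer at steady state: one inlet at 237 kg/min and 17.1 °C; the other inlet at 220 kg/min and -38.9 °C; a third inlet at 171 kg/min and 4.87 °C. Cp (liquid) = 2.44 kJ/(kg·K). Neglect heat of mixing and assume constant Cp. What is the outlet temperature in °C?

No heat crosses the boundary, so H_out = H_in.
T_out = Σ ṁᵢCp,ᵢTᵢ / Σ ṁᵢCp,ᵢ
      = -8961 / 1532.3 = -5.848 °C

T_out = -5.85 °C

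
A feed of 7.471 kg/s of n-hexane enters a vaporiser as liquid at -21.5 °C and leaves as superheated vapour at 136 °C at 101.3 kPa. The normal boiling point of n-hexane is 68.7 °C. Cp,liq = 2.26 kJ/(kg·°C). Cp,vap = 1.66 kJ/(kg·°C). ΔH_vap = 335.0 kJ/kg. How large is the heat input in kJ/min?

liquid -21.5→68.7 °C: 203.85 kJ/kg
vaporisation at 68.7 °C: 335 kJ/kg
vapour 68.7→136 °C: 111.72 kJ/kg
Δh = 203.85 + 335 + 111.72 = 650.57 kJ/kg
Q = ṁ·Δh = 7.471 kg/s × 650.57 kJ/kg = 4860.4 kJ/s
|Q| = 4860.4 kW = 291620 kJ/min

Q = 292000 kJ/min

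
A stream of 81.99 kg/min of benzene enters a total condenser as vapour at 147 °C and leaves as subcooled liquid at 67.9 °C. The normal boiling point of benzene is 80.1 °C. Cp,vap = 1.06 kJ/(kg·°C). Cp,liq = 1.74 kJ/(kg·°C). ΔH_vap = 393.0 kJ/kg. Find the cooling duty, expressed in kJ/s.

vapour 147→80.1 °C: -70.914 kJ/kg
condensation at 80.1 °C: -393 kJ/kg
liquid 80.1→67.9 °C: -21.228 kJ/kg
Δh = -70.914 + -393 + -21.228 = -485.14 kJ/kg
Q = ṁ·Δh = 81.99 kg/min × -485.14 kJ/kg = -39777 kJ/min
|Q| = 662.95 kW

Q_c = 663 kJ/s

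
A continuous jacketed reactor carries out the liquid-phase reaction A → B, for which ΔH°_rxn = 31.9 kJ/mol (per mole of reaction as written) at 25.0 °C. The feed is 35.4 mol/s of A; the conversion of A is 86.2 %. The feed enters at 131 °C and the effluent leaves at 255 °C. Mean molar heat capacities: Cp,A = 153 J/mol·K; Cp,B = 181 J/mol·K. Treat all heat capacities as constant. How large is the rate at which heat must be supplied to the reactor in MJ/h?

Q_in = 6630 MJ/h

Extent of reaction ξ = 0.862 × 35.4 = 30.515 mol/s
Reaction term: ξ·ΔH°_rxn = 30.515 × 31.9 = 973.42 kJ/s
Sensible, feed 131→25 °C: -574.12 kJ/s
Outlet flows (mol/s): A 4.8852, B 30.515
Sensible, products 25→255 °C: 1442.2 kJ/s
Q = ΔH = 1841.5 kJ/s = 1841.5 kW
Heat supplied = 6629.6 MJ/h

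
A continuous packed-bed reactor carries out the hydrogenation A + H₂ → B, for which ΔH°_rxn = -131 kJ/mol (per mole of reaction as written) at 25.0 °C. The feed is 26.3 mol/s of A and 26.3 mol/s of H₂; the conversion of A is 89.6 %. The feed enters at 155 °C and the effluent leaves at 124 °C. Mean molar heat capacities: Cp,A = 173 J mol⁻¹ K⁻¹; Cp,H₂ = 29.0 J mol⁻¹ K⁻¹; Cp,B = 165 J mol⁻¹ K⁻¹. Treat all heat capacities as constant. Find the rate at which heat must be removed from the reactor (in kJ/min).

Extent of reaction ξ = 0.896 × 26.3 = 23.565 mol/s
Reaction term: ξ·ΔH°_rxn = 23.565 × -131 = -3087 kJ/s
Sensible, feed 155→25 °C: -690.64 kJ/s
Outlet flows (mol/s): A 2.7352, H₂ 2.7352, B 23.565
Sensible, products 25→124 °C: 439.63 kJ/s
Q = ΔH = -3338 kJ/s = -3338 kW
Heat removed = 200280 kJ/min

Q_out = 200000 kJ/min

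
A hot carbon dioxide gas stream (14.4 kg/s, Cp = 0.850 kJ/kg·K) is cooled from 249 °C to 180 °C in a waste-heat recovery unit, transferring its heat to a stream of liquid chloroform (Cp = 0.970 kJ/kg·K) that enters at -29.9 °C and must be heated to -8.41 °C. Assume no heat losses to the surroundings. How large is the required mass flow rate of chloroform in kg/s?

Heat released by hot stream: Q = 14.4 × 0.850 × (249 − 180) = 844.56 kJ/s
Energy balance on cold side (adiabatic exchanger): Q = ṁ_c·Cp_c·(T_c,out − T_c,in)
ṁ_c = 844.56 / [0.970 × (-8.41 − -29.9)] = 40.516 kg/s

ṁ_c = 40.5 kg/s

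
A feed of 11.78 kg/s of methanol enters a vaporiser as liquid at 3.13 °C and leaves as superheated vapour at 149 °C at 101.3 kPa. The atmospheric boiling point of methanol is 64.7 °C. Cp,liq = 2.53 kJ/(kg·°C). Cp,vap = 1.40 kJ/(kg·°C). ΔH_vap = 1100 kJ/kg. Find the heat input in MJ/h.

Q = 58300 MJ/h

liquid 3.13→64.7 °C: 155.77 kJ/kg
vaporisation at 64.7 °C: 1100 kJ/kg
vapour 64.7→149 °C: 118.02 kJ/kg
Δh = 155.77 + 1100 + 118.02 = 1373.8 kJ/kg
Q = ṁ·Δh = 11.78 kg/s × 1373.8 kJ/kg = 16183 kJ/s
|Q| = 16183 kW = 58260 MJ/h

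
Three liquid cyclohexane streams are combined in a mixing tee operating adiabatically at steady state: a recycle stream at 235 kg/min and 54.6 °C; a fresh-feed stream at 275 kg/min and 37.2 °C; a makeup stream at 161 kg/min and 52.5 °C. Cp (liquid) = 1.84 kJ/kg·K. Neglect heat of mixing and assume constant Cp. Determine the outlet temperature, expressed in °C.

T_out = 47.0 °C

No heat crosses the boundary, so H_out = H_in.
T_out = Σ ṁᵢCp,ᵢTᵢ / Σ ṁᵢCp,ᵢ
      = 57985 / 1234.6 = 46.965 °C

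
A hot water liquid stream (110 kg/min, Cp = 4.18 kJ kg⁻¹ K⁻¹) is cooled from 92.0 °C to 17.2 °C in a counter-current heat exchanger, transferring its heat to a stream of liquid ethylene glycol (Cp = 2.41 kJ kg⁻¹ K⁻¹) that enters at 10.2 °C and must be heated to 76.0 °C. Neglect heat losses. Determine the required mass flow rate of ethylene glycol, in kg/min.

ṁ_c = 217 kg/min

Heat released by hot stream: Q = 110 × 4.18 × (92.0 − 17.2) = 34393 kJ/min
Energy balance on cold side (adiabatic exchanger): Q = ṁ_c·Cp_c·(T_c,out − T_c,in)
ṁ_c = 34393 / [2.41 × (76.0 − 10.2)] = 216.88 kg/min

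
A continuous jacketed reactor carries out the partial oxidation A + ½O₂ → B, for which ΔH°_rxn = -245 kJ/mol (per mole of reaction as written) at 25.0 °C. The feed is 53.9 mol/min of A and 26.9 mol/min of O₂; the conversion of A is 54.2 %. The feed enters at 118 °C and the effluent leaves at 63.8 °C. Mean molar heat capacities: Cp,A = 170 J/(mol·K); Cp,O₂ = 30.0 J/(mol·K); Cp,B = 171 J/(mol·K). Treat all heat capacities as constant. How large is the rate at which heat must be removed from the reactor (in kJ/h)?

Extent of reaction ξ = 0.542 × 53.9 = 29.214 mol/min
Reaction term: ξ·ΔH°_rxn = 29.214 × -245 = -7157.4 kJ/min
Sensible, feed 118→25 °C: -927.21 kJ/min
Outlet flows (mol/min): A 24.686, O₂ 12.293, B 29.214
Sensible, products 25→63.8 °C: 370.97 kJ/min
Q = ΔH = -7713.6 kJ/min = -128.56 kW
Heat removed = 462820 kJ/h

Q_out = 463000 kJ/h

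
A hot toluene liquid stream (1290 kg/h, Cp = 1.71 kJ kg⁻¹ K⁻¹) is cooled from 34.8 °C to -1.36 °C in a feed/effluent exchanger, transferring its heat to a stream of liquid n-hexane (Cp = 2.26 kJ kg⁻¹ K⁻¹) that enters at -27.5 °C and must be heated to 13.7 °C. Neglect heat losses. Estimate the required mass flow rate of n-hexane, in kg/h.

ṁ_c = 857 kg/h

Heat released by hot stream: Q = 1290 × 1.71 × (34.8 − -1.36) = 79765 kJ/h
Energy balance on cold side (adiabatic exchanger): Q = ṁ_c·Cp_c·(T_c,out − T_c,in)
ṁ_c = 79765 / [2.26 × (13.7 − -27.5)] = 856.66 kg/h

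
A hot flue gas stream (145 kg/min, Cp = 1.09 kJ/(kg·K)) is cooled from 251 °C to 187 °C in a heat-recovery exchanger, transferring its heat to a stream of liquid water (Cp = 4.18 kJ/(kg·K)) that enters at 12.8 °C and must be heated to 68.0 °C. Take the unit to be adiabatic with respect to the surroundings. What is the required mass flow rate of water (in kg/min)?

ṁ_c = 43.8 kg/min

Heat released by hot stream: Q = 145 × 1.09 × (251 − 187) = 10115 kJ/min
Energy balance on cold side (adiabatic exchanger): Q = ṁ_c·Cp_c·(T_c,out − T_c,in)
ṁ_c = 10115 / [4.18 × (68.0 − 12.8)] = 43.839 kg/min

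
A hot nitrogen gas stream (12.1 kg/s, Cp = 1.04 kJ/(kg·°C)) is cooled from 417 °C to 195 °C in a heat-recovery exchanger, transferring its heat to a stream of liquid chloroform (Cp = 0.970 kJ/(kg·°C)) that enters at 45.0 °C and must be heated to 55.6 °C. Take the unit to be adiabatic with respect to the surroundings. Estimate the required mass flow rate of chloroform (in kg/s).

ṁ_c = 272 kg/s

Heat released by hot stream: Q = 12.1 × 1.04 × (417 − 195) = 2793.6 kJ/s
Energy balance on cold side (adiabatic exchanger): Q = ṁ_c·Cp_c·(T_c,out − T_c,in)
ṁ_c = 2793.6 / [0.970 × (55.6 − 45.0)] = 271.7 kg/s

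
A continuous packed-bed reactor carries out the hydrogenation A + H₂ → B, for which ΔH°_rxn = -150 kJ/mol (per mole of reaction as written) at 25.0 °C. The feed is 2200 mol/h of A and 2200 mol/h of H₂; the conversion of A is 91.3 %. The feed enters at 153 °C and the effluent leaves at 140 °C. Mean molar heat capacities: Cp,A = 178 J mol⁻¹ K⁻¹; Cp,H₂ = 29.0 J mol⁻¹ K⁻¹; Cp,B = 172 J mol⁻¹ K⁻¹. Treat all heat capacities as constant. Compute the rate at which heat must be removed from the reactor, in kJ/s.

Extent of reaction ξ = 0.913 × 2200 = 2008.6 mol/h
Reaction term: ξ·ΔH°_rxn = 2008.6 × -150 = -301290 kJ/h
Sensible, feed 153→25 °C: -58291 kJ/h
Outlet flows (mol/h): A 191.4, H₂ 191.4, B 2008.6
Sensible, products 25→140 °C: 44286 kJ/h
Q = ΔH = -315290 kJ/h = -87.582 kW
Heat removed = 87.582 kJ/s

Q_out = 87.6 kJ/s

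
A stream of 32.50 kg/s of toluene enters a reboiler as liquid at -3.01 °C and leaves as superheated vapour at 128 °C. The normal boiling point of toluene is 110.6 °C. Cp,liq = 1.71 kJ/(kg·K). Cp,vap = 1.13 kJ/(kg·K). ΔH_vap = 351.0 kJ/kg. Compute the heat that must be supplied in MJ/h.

Q = 66100 MJ/h

liquid -3.01→110.6 °C: 194.27 kJ/kg
vaporisation at 110.6 °C: 351 kJ/kg
vapour 110.6→128 °C: 19.662 kJ/kg
Δh = 194.27 + 351 + 19.662 = 564.94 kJ/kg
Q = ṁ·Δh = 32.50 kg/s × 564.94 kJ/kg = 18360 kJ/s
|Q| = 18360 kW = 66097 MJ/h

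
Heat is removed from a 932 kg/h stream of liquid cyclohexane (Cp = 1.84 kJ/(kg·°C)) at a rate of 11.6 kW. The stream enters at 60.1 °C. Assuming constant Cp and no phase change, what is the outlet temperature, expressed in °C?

T_out = 35.7 °C

Q = 11.6 kW = 41760 kJ/h
ΔT = Q/(ṁ·Cp) = 41760/(932×1.84) = 24.352 K
T_out = 60.1 − 24.352 = 35.748 °C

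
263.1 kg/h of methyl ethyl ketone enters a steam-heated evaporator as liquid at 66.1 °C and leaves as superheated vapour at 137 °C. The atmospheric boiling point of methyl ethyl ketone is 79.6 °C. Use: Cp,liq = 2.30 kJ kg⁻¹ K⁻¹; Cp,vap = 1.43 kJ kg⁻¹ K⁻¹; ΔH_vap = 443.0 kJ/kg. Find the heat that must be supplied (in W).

Q = 40600 W

liquid 66.1→79.6 °C: 31.05 kJ/kg
vaporisation at 79.6 °C: 443 kJ/kg
vapour 79.6→137 °C: 82.082 kJ/kg
Δh = 31.05 + 443 + 82.082 = 556.13 kJ/kg
Q = ṁ·Δh = 263.1 kg/h × 556.13 kJ/kg = 146320 kJ/h
|Q| = 40.644 kW = 40644 W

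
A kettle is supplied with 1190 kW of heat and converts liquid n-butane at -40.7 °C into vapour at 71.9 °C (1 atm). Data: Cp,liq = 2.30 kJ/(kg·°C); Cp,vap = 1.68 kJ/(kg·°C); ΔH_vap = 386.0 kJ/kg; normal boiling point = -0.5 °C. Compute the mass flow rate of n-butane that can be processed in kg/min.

Δh = 2.30×(-0.5−-40.7) + 386.0 + 1.68×(71.9−-0.5) = 600.09 kJ/kg
Q = 1190 kW = 1190 kJ/s = 71400 kJ/min
ṁ = Q/Δh = 71400 / 600.09 = 118.98 kg/min

ṁ = 119 kg/min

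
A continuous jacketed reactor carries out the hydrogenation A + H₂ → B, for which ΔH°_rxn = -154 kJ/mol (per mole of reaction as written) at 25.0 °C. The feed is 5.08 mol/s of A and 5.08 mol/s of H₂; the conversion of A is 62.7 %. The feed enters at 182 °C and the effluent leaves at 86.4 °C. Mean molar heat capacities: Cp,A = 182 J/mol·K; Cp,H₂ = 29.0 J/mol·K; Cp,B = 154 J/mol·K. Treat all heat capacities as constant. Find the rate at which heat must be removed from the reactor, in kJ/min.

Extent of reaction ξ = 0.627 × 5.08 = 3.1852 mol/s
Reaction term: ξ·ΔH°_rxn = 3.1852 × -154 = -490.51 kJ/s
Sensible, feed 182→25 °C: -168.29 kJ/s
Outlet flows (mol/s): A 1.8948, H₂ 1.8948, B 3.1852
Sensible, products 25→86.4 °C: 54.666 kJ/s
Q = ΔH = -604.13 kJ/s = -604.13 kW
Heat removed = 36248 kJ/min

Q_out = 36200 kJ/min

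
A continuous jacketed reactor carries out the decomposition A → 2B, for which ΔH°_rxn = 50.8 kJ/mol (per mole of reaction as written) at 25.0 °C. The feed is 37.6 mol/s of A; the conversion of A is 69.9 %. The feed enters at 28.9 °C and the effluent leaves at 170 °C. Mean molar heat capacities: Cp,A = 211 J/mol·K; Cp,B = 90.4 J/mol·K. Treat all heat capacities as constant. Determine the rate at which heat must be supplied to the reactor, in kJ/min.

Q_in = 140000 kJ/min

Extent of reaction ξ = 0.699 × 37.6 = 26.282 mol/s
Reaction term: ξ·ΔH°_rxn = 26.282 × 50.8 = 1335.1 kJ/s
Sensible, feed 28.9→25 °C: -30.941 kJ/s
Outlet flows (mol/s): A 11.318, B 52.565
Sensible, products 25→170 °C: 1035.3 kJ/s
Q = ΔH = 2339.5 kJ/s = 2339.5 kW
Heat supplied = 140370 kJ/min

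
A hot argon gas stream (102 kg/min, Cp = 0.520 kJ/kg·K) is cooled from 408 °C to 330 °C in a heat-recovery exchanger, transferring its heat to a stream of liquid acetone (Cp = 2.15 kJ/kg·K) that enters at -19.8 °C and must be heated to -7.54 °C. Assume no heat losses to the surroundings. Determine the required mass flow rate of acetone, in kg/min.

Heat released by hot stream: Q = 102 × 0.520 × (408 − 330) = 4137.1 kJ/min
Energy balance on cold side (adiabatic exchanger): Q = ṁ_c·Cp_c·(T_c,out − T_c,in)
ṁ_c = 4137.1 / [2.15 × (-7.54 − -19.8)] = 156.95 kg/min

ṁ_c = 157 kg/min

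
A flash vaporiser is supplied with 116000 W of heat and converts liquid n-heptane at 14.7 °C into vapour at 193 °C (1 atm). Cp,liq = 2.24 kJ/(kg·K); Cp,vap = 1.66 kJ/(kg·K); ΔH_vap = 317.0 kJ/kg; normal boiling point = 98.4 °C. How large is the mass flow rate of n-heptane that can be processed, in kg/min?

ṁ = 10.5 kg/min

Δh = 2.24×(98.4−14.7) + 317.0 + 1.66×(193−98.4) = 661.52 kJ/kg
Q = 116000 W = 116 kJ/s = 6960 kJ/min
ṁ = Q/Δh = 6960 / 661.52 = 10.521 kg/min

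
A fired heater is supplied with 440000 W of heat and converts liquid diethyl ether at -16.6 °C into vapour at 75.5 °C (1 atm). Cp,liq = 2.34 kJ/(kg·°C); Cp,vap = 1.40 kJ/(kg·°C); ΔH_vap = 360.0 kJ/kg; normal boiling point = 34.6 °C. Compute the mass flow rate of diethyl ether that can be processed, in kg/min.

ṁ = 49.2 kg/min

Δh = 2.34×(34.6−-16.6) + 360.0 + 1.40×(75.5−34.6) = 537.07 kJ/kg
Q = 440000 W = 440 kJ/s = 26400 kJ/min
ṁ = Q/Δh = 26400 / 537.07 = 49.156 kg/min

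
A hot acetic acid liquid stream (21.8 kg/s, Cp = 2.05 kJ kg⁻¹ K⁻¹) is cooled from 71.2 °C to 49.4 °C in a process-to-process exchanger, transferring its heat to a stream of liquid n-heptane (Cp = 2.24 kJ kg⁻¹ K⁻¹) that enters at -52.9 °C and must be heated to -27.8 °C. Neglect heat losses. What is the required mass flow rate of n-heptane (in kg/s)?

ṁ_c = 17.3 kg/s

Heat released by hot stream: Q = 21.8 × 2.05 × (71.2 − 49.4) = 974.24 kJ/s
Energy balance on cold side (adiabatic exchanger): Q = ṁ_c·Cp_c·(T_c,out − T_c,in)
ṁ_c = 974.24 / [2.24 × (-27.8 − -52.9)] = 17.328 kg/s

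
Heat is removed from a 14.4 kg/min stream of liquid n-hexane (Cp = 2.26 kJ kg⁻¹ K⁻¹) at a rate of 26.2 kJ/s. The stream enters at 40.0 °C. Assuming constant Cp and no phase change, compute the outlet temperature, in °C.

Q = 26.2 kJ/s = 1572 kJ/min
ΔT = Q/(ṁ·Cp) = 1572/(14.4×2.26) = 48.304 K
T_out = 40.0 − 48.304 = -8.3038 °C

T_out = -8.30 °C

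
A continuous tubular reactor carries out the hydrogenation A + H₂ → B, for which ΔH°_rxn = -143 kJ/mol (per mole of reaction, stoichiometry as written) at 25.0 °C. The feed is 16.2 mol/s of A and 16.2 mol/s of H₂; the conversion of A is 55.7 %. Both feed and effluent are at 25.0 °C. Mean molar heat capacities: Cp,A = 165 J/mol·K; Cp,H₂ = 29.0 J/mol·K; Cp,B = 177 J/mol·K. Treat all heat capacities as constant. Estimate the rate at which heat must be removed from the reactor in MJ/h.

Q_out = 4650 MJ/h

Extent of reaction ξ = 0.557 × 16.2 = 9.0234 mol/s
Reaction term: ξ·ΔH°_rxn = 9.0234 × -143 = -1290.3 kJ/s
Q = ΔH = -1290.3 kJ/s = -1290.3 kW
Heat removed = 4645.2 MJ/h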